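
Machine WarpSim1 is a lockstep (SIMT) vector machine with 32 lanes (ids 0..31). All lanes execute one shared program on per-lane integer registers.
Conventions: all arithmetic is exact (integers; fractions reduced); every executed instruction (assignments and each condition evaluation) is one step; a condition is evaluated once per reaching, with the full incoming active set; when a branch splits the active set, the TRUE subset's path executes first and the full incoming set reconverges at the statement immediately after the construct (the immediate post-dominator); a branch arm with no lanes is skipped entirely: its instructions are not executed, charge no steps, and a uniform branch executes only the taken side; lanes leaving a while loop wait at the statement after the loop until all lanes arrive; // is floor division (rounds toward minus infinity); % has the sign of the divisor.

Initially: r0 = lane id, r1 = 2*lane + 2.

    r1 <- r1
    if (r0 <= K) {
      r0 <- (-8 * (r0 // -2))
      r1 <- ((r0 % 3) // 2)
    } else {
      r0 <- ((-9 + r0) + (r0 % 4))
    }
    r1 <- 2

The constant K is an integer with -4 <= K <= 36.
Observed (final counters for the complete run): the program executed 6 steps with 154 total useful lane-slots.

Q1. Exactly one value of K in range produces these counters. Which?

Answer: K = 25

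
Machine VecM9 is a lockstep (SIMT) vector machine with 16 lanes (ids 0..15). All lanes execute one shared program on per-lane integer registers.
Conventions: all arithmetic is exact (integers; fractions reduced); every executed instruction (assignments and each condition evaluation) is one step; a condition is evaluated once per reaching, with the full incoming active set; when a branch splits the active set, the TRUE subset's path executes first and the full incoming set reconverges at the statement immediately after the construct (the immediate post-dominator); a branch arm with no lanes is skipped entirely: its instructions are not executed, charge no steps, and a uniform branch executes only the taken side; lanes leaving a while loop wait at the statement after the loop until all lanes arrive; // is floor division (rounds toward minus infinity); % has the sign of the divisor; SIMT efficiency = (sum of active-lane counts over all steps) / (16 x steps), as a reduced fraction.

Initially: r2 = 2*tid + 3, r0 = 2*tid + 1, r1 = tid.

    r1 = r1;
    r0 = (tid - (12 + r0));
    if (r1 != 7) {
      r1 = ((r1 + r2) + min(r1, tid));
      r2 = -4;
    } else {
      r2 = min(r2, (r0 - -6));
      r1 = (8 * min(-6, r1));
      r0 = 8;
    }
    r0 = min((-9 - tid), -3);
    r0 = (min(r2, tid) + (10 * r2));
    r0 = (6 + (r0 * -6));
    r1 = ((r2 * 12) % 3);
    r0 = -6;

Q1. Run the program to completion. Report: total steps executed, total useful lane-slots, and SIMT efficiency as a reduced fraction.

Answer: 13 steps, 161 useful, 161/208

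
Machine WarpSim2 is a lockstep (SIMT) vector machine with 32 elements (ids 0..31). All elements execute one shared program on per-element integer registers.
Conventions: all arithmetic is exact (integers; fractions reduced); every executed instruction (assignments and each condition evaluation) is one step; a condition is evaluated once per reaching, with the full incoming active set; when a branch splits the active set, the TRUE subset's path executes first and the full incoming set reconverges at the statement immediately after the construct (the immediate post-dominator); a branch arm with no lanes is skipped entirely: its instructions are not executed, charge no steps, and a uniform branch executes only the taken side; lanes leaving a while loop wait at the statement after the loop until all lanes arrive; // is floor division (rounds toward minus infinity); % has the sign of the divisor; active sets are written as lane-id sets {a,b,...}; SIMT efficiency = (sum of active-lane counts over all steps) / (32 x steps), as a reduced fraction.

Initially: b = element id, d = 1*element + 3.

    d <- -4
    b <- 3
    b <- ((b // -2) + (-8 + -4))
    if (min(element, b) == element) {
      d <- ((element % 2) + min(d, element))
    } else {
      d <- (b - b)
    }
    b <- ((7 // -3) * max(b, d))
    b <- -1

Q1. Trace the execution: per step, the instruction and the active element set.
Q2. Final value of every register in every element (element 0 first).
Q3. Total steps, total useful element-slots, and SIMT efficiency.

step 0: d <- -4                      {0,1,2,3,4,5,6,7,8,9,10,11,12,13,14,15,16,17,18,19,20,21,22,23,24,25,26,27,28,29,30,31}
step 1: b <- 3                       {0,1,2,3,4,5,6,7,8,9,10,11,12,13,14,15,16,17,18,19,20,21,22,23,24,25,26,27,28,29,30,31}
step 2: b <- ((b // -2) + (-8 + -4)) {0,1,2,3,4,5,6,7,8,9,10,11,12,13,14,15,16,17,18,19,20,21,22,23,24,25,26,27,28,29,30,31}
step 3: eval (min(element, b) == element) {0,1,2,3,4,5,6,7,8,9,10,11,12,13,14,15,16,17,18,19,20,21,22,23,24,25,26,27,28,29,30,31}
step 4: d <- (b - b)                 {0,1,2,3,4,5,6,7,8,9,10,11,12,13,14,15,16,17,18,19,20,21,22,23,24,25,26,27,28,29,30,31}
step 5: b <- ((7 // -3) * max(b, d)) {0,1,2,3,4,5,6,7,8,9,10,11,12,13,14,15,16,17,18,19,20,21,22,23,24,25,26,27,28,29,30,31}
step 6: b <- -1                      {0,1,2,3,4,5,6,7,8,9,10,11,12,13,14,15,16,17,18,19,20,21,22,23,24,25,26,27,28,29,30,31}

Answer: 7 steps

b: -1,-1,-1,-1,-1,-1,-1,-1,-1,-1,-1,-1,-1,-1,-1,-1,-1,-1,-1,-1,-1,-1,-1,-1,-1,-1,-1,-1,-1,-1,-1,-1
d: 0,0,0,0,0,0,0,0,0,0,0,0,0,0,0,0,0,0,0,0,0,0,0,0,0,0,0,0,0,0,0,0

steps = 7; useful = 224; efficiency = 224/224 = 1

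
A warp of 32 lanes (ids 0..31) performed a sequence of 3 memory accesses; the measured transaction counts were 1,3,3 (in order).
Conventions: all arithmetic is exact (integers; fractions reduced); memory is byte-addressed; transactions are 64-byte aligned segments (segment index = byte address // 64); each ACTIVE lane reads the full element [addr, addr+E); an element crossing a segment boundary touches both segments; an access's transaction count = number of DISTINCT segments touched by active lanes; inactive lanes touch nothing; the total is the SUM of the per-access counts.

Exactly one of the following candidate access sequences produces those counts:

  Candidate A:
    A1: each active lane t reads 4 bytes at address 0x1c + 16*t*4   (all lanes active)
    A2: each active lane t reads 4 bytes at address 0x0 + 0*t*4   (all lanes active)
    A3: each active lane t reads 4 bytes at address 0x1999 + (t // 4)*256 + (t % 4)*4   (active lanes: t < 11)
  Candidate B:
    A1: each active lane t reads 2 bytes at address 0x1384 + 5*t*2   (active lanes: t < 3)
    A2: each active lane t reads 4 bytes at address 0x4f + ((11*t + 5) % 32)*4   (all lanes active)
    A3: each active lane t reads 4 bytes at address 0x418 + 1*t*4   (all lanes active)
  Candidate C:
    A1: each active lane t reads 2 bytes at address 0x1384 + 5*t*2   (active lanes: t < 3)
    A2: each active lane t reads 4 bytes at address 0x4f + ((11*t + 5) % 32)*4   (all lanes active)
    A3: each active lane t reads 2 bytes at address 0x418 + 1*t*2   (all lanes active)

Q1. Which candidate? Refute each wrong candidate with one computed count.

A: A1 gives 32 transactions, not 1
C: A3 gives 2 transactions, not 3
B: all counts match (1,3,3)

Answer: B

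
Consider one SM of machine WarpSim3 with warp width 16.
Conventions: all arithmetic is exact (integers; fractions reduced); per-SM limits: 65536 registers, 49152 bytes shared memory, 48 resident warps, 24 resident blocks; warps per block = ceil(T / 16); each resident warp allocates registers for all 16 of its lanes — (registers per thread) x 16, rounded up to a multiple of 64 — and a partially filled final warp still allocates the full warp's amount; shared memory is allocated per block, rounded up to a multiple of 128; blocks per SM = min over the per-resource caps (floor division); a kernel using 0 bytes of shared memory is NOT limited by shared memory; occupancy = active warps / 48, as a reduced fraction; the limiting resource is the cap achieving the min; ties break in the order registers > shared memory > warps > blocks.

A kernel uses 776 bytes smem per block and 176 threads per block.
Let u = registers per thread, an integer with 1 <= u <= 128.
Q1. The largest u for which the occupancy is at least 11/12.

Answer: u = 92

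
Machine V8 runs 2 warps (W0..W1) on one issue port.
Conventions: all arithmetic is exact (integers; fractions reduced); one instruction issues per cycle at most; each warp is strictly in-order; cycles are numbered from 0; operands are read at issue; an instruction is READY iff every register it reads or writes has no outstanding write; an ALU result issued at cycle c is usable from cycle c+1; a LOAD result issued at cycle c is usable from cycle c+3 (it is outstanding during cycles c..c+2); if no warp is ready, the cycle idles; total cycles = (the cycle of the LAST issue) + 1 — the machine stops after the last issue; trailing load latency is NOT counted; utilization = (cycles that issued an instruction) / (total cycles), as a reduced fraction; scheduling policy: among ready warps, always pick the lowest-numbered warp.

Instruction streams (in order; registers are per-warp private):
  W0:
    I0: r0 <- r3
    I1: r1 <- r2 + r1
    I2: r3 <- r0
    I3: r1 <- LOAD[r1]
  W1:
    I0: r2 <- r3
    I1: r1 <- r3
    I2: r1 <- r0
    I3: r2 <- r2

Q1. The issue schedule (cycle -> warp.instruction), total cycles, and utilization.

cycle 0: W0.I0
cycle 1: W0.I1
cycle 2: W0.I2
cycle 3: W0.I3
cycle 4: W1.I0
cycle 5: W1.I1
cycle 6: W1.I2
cycle 7: W1.I3

Answer: 8 cycles, utilization 1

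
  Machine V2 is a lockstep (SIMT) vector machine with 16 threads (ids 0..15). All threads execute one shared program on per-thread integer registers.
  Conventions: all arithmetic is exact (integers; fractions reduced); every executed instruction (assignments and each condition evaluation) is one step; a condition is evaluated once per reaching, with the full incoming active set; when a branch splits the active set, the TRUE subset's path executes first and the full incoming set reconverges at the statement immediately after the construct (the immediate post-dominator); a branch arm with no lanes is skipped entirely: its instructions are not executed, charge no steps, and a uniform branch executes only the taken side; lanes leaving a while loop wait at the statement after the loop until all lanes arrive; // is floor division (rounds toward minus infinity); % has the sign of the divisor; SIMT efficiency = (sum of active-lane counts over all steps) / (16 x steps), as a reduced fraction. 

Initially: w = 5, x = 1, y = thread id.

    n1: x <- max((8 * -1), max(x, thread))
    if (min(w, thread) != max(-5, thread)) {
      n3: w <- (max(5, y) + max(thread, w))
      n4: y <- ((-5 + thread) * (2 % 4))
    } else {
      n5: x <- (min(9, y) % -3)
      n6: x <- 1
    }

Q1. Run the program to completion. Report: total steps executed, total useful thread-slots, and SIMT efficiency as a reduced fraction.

Answer: 6 steps, 64 useful, 2/3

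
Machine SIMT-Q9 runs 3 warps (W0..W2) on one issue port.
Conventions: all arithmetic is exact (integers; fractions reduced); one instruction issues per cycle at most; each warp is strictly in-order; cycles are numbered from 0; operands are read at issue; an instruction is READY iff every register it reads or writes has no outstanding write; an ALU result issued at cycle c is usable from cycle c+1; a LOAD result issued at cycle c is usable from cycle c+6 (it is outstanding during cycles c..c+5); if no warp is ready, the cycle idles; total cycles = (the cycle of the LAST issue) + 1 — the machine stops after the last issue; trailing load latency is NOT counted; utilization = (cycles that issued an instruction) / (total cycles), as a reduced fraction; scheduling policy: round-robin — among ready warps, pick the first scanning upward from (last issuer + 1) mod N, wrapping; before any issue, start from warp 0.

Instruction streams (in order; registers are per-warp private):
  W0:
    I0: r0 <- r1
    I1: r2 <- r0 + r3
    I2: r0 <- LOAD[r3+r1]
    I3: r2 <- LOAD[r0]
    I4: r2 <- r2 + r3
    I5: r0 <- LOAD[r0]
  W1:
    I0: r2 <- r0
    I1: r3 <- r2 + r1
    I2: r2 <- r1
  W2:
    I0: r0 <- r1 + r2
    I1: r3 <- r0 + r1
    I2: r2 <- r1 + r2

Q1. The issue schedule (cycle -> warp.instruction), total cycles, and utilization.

cycle 0: W0.I0
cycle 1: W1.I0
cycle 2: W2.I0
cycle 3: W0.I1
cycle 4: W1.I1
cycle 5: W2.I1
cycle 6: W0.I2
cycle 7: W1.I2
cycle 8: W2.I2
cycle 9: idle
cycle 10: idle
cycle 11: idle
cycle 12: W0.I3
cycle 13: idle
cycle 14: idle
cycle 15: idle
cycle 16: idle
cycle 17: idle
cycle 18: W0.I4
cycle 19: W0.I5

Answer: 20 cycles, utilization 3/5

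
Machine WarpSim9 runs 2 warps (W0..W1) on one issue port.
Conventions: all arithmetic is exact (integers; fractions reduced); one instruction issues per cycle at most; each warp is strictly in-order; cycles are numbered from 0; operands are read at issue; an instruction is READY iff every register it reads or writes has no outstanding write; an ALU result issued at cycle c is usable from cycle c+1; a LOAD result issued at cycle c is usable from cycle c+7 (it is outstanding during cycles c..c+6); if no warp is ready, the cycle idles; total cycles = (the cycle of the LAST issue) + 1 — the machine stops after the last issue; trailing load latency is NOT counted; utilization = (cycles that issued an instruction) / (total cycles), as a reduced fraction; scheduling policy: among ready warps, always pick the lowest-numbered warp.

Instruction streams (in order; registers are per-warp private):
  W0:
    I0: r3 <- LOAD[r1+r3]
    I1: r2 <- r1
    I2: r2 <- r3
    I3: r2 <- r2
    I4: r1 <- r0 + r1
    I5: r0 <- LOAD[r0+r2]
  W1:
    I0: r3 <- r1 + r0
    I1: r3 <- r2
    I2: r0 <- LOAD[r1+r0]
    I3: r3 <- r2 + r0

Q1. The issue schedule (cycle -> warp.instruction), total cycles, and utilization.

cycle 0: W0.I0
cycle 1: W0.I1
cycle 2: W1.I0
cycle 3: W1.I1
cycle 4: W1.I2
cycle 5: idle
cycle 6: idle
cycle 7: W0.I2
cycle 8: W0.I3
cycle 9: W0.I4
cycle 10: W0.I5
cycle 11: W1.I3

Answer: 12 cycles, utilization 5/6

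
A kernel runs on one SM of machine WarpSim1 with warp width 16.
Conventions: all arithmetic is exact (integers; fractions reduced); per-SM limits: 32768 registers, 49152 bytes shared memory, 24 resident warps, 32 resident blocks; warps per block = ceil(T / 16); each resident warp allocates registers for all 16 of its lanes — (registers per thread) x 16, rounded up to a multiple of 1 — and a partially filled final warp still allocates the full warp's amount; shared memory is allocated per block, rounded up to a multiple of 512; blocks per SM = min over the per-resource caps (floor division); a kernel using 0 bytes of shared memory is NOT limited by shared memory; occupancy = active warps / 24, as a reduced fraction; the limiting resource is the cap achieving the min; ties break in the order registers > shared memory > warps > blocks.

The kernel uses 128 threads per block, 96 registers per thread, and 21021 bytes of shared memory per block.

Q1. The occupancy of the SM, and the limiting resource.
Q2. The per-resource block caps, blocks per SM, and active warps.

Answer: occupancy 2/3, limited by registers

registers: 2 blocks
shared memory: 2 blocks
warps: 3 blocks
blocks: 32 blocks

Answer: 2 blocks, 16 active warps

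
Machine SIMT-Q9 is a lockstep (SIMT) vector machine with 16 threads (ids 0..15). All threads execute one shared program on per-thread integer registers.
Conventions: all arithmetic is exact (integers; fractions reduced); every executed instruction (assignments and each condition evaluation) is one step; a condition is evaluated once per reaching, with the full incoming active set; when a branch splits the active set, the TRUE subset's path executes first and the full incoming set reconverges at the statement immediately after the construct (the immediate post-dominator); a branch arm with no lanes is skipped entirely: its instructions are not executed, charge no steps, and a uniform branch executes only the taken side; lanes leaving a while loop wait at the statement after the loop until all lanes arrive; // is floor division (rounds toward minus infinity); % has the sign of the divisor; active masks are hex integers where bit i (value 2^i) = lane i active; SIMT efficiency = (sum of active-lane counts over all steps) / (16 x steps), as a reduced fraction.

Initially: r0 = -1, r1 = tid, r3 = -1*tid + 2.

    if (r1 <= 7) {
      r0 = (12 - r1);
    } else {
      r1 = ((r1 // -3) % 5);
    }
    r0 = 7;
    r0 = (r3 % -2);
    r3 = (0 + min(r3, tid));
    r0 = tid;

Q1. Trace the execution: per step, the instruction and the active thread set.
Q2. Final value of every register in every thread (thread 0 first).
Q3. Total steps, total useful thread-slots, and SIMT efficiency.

step 0: eval (r1 <= 7)               0xffff
step 1: r0 <- (12 - r1)              0x00ff
step 2: r1 <- ((r1 // -3) % 5)       0xff00
step 3: r0 <- 7                      0xffff
step 4: r0 <- (r3 % -2)              0xffff
step 5: r3 <- (0 + min(r3, tid))     0xffff
step 6: r0 <- tid                    0xffff

Answer: 7 steps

r0: 0,1,2,3,4,5,6,7,8,9,10,11,12,13,14,15
r1: 0,1,2,3,4,5,6,7,2,2,1,1,1,0,0,0
r3: 0,1,0,-1,-2,-3,-4,-5,-6,-7,-8,-9,-10,-11,-12,-13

steps = 7; useful = 96; efficiency = 96/112 = 6/7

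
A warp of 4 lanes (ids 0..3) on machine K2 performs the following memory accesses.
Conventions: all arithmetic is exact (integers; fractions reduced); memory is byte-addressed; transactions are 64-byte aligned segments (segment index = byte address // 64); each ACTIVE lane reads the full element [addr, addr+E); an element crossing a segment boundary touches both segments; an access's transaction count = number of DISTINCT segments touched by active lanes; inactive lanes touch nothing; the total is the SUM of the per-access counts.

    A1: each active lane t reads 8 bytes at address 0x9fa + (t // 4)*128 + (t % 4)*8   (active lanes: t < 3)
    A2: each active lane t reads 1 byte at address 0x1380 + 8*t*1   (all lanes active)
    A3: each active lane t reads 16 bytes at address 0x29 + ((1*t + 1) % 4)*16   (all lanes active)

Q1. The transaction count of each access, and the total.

A1: 2 transactions
A2: 1 transaction
A3: 2 transactions

Answer: 2,1,2; total 5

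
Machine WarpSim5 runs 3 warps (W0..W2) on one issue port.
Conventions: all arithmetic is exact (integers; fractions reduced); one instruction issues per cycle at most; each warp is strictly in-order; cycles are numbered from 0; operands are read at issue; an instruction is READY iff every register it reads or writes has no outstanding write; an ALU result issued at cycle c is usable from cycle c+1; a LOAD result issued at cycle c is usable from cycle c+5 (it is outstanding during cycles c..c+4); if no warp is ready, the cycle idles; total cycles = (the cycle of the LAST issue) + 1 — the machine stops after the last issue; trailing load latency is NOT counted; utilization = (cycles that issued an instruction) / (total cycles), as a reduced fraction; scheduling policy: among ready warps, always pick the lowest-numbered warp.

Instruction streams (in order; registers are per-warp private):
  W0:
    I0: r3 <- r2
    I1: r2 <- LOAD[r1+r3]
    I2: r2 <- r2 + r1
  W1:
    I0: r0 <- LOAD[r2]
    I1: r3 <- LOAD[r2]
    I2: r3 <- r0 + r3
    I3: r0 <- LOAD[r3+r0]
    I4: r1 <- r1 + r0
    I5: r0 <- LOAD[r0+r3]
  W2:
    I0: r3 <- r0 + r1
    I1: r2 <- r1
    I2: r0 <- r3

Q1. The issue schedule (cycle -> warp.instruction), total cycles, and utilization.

cycle 0: W0.I0
cycle 1: W0.I1
cycle 2: W1.I0
cycle 3: W1.I1
cycle 4: W2.I0
cycle 5: W2.I1
cycle 6: W0.I2
cycle 7: W2.I2
cycle 8: W1.I2
cycle 9: W1.I3
cycle 10: idle
cycle 11: idle
cycle 12: idle
cycle 13: idle
cycle 14: W1.I4
cycle 15: W1.I5

Answer: 16 cycles, utilization 3/4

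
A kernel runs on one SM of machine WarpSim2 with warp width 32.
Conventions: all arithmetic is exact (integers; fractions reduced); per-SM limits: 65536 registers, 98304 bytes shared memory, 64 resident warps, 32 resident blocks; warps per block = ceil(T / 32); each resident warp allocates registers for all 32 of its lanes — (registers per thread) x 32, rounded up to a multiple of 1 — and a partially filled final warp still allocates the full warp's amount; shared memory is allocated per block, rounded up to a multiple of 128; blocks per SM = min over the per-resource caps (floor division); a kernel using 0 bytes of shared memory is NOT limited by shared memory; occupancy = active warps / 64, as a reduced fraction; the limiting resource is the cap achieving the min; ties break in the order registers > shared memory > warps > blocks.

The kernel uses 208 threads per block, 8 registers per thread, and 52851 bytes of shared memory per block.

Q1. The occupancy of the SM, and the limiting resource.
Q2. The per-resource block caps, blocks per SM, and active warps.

Answer: occupancy 7/64, limited by shared memory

registers: 36 blocks
shared memory: 1 block
warps: 9 blocks
blocks: 32 blocks

Answer: 1 block, 7 active warps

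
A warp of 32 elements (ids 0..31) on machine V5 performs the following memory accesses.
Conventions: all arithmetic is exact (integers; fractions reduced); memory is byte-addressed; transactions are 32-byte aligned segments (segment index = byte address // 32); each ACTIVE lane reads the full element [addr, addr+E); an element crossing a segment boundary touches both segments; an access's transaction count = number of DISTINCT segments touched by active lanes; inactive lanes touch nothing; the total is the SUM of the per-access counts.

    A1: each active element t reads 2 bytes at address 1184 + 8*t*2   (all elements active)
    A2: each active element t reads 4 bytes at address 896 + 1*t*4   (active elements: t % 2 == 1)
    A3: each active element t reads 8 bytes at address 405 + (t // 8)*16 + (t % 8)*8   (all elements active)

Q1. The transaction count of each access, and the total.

A1: 16 transactions
A2: 4 transactions
A3: 5 transactions

Answer: 16,4,5; total 25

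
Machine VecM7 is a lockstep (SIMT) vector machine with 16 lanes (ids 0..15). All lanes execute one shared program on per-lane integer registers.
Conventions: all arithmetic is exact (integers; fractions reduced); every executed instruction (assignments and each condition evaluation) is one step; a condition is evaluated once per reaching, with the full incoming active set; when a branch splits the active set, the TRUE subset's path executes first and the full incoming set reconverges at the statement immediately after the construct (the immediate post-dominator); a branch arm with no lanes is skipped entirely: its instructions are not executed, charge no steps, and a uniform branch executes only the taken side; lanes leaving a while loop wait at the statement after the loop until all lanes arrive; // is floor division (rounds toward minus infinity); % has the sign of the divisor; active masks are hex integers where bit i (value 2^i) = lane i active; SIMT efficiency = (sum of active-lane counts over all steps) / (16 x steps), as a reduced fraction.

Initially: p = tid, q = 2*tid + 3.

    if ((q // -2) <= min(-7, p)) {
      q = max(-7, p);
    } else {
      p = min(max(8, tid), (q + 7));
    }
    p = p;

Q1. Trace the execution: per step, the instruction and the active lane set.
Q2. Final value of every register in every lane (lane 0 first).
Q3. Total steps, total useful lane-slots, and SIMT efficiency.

step 0: eval ((q // -2) <= min(-7, p)) 0xffff
step 1: q <- max(-7, p)              0xffe0
step 2: p <- min(max(8, tid), (q + 7)) 0x001f
step 3: p <- p                       0xffff

Answer: 4 steps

p: 8,8,8,8,8,5,6,7,8,9,10,11,12,13,14,15
q: 3,5,7,9,11,5,6,7,8,9,10,11,12,13,14,15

steps = 4; useful = 48; efficiency = 48/64 = 3/4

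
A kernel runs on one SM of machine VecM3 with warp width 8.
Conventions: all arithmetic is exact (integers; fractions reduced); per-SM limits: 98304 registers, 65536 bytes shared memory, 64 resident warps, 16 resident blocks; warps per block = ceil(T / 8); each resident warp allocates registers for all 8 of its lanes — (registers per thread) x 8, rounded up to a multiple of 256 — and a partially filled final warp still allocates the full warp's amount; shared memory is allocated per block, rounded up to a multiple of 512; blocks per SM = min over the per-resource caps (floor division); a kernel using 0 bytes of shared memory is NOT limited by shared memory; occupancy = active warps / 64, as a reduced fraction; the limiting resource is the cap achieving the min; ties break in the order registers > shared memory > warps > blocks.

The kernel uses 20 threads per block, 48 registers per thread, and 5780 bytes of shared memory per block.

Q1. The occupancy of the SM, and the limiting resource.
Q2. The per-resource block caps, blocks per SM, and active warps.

Answer: occupancy 15/32, limited by shared memory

registers: 64 blocks
shared memory: 10 blocks
warps: 21 blocks
blocks: 16 blocks

Answer: 10 blocks, 30 active warps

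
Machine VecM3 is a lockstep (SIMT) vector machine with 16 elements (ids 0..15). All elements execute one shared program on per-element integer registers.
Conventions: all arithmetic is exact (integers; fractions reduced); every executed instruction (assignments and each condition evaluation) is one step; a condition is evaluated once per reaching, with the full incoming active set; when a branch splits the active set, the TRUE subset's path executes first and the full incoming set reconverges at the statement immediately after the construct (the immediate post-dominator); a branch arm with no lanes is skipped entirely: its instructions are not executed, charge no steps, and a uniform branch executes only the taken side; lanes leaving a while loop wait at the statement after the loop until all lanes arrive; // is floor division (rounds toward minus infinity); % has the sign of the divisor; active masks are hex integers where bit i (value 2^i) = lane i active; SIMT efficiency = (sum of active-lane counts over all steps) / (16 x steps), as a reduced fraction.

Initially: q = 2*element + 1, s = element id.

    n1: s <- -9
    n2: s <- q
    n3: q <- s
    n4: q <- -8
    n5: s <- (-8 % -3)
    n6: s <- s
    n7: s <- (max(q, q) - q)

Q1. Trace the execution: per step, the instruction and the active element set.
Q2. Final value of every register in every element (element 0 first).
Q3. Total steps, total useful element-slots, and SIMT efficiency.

step 0: s <- -9                      0xffff
step 1: s <- q                       0xffff
step 2: q <- s                       0xffff
step 3: q <- -8                      0xffff
step 4: s <- (-8 % -3)               0xffff
step 5: s <- s                       0xffff
step 6: s <- (max(q, q) - q)         0xffff

Answer: 7 steps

q: -8,-8,-8,-8,-8,-8,-8,-8,-8,-8,-8,-8,-8,-8,-8,-8
s: 0,0,0,0,0,0,0,0,0,0,0,0,0,0,0,0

steps = 7; useful = 112; efficiency = 112/112 = 1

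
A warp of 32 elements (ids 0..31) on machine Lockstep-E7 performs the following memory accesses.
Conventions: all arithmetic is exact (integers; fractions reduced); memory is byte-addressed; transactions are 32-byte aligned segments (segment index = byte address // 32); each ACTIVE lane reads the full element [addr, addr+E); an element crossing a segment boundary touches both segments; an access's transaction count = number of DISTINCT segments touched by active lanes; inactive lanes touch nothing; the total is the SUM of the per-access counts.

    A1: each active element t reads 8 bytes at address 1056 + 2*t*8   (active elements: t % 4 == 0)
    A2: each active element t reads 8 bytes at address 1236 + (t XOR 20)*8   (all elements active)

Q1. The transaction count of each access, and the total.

A1: 8 transactions
A2: 9 transactions

Answer: 8,9; total 17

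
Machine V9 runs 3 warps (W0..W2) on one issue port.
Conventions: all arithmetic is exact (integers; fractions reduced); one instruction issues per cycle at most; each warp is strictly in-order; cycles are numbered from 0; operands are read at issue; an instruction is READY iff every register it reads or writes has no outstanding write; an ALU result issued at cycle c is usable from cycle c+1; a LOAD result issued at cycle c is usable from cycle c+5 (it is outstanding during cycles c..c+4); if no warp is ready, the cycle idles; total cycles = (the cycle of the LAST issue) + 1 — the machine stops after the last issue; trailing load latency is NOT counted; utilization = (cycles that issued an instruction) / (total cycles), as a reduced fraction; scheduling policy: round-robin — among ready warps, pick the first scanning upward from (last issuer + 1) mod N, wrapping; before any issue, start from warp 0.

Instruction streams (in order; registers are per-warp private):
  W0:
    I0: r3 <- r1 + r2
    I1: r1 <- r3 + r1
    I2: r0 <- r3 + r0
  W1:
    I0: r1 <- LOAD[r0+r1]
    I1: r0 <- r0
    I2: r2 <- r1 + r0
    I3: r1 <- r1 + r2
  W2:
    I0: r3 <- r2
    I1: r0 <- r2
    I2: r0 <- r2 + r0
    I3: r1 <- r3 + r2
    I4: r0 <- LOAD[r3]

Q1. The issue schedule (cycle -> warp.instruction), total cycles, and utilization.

cycle 0: W0.I0
cycle 1: W1.I0
cycle 2: W2.I0
cycle 3: W0.I1
cycle 4: W1.I1
cycle 5: W2.I1
cycle 6: W0.I2
cycle 7: W1.I2
cycle 8: W2.I2
cycle 9: W1.I3
cycle 10: W2.I3
cycle 11: W2.I4

Answer: 12 cycles, utilization 1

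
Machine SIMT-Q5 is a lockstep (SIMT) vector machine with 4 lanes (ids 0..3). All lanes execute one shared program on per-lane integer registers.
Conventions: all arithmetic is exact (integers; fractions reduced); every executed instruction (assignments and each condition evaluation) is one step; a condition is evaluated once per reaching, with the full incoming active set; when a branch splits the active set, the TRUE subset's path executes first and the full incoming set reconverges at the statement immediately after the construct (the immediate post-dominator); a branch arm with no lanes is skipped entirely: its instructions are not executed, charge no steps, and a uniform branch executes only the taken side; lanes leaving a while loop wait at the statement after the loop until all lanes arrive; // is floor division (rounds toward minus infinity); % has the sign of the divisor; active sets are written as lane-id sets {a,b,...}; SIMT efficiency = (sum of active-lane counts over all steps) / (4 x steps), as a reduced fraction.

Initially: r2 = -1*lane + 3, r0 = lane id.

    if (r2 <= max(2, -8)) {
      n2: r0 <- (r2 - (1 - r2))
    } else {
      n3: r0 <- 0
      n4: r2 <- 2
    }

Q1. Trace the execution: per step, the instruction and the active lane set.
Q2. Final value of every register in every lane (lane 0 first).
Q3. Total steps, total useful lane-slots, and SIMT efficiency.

step 0: eval (r2 <= max(2, -8))      {0,1,2,3}
step 1: r0 <- (r2 - (1 - r2))        {1,2,3}
step 2: r0 <- 0                      {0}
step 3: r2 <- 2                      {0}

Answer: 4 steps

r2: 2,2,1,0
r0: 0,3,1,-1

steps = 4; useful = 9; efficiency = 9/16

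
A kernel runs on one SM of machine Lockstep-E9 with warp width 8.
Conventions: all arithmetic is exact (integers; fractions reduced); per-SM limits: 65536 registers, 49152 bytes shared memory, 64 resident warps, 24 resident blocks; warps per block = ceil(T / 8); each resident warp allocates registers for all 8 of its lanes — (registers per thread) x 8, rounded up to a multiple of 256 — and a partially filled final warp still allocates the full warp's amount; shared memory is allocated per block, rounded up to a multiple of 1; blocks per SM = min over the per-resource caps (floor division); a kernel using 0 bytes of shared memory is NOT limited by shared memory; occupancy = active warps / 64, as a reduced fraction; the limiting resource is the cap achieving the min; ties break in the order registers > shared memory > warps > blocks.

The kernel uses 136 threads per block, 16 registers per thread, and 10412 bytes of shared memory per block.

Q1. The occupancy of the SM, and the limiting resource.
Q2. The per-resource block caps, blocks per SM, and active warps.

Answer: occupancy 51/64, limited by warps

registers: 15 blocks
shared memory: 4 blocks
warps: 3 blocks
blocks: 24 blocks

Answer: 3 blocks, 51 active warps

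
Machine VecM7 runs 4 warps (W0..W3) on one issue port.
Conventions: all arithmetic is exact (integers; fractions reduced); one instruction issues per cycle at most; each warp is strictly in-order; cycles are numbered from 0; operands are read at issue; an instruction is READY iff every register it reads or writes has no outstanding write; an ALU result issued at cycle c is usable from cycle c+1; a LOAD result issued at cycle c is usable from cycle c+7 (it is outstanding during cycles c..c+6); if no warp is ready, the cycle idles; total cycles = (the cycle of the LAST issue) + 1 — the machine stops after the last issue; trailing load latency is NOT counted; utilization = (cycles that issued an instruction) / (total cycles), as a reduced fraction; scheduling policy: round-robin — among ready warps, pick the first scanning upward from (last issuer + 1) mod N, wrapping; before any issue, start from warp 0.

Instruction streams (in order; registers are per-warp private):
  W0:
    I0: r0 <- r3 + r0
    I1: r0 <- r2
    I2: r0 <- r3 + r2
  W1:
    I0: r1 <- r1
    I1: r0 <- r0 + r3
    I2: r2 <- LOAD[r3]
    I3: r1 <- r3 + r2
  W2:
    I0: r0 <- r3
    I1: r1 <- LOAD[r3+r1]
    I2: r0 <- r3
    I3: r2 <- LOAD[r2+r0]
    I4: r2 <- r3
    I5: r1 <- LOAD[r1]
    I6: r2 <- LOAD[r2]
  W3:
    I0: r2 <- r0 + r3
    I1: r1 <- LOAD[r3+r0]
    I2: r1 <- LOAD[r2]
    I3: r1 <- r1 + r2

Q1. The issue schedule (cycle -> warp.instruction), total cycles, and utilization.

cycle 0: W0.I0
cycle 1: W1.I0
cycle 2: W2.I0
cycle 3: W3.I0
cycle 4: W0.I1
cycle 5: W1.I1
cycle 6: W2.I1
cycle 7: W3.I1
cycle 8: W0.I2
cycle 9: W1.I2
cycle 10: W2.I2
cycle 11: W2.I3
cycle 12: idle
cycle 13: idle
cycle 14: W3.I2
cycle 15: idle
cycle 16: W1.I3
cycle 17: idle
cycle 18: W2.I4
cycle 19: W2.I5
cycle 20: W2.I6
cycle 21: W3.I3

Answer: 22 cycles, utilization 9/11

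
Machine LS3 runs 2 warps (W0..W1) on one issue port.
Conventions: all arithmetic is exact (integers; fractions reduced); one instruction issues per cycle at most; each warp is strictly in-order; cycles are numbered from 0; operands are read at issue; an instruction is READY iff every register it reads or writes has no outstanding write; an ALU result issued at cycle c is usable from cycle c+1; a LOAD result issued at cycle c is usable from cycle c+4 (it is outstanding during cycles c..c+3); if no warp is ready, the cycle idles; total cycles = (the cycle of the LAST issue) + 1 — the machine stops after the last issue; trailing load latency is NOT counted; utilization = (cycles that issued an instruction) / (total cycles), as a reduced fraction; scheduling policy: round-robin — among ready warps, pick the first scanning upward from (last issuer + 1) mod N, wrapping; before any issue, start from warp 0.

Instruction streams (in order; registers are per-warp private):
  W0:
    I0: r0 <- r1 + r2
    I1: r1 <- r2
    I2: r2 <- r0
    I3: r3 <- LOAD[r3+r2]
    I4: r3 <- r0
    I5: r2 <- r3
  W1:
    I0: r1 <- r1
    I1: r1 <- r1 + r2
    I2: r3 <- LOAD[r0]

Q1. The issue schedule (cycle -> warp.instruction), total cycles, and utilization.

cycle 0: W0.I0
cycle 1: W1.I0
cycle 2: W0.I1
cycle 3: W1.I1
cycle 4: W0.I2
cycle 5: W1.I2
cycle 6: W0.I3
cycle 7: idle
cycle 8: idle
cycle 9: idle
cycle 10: W0.I4
cycle 11: W0.I5

Answer: 12 cycles, utilization 3/4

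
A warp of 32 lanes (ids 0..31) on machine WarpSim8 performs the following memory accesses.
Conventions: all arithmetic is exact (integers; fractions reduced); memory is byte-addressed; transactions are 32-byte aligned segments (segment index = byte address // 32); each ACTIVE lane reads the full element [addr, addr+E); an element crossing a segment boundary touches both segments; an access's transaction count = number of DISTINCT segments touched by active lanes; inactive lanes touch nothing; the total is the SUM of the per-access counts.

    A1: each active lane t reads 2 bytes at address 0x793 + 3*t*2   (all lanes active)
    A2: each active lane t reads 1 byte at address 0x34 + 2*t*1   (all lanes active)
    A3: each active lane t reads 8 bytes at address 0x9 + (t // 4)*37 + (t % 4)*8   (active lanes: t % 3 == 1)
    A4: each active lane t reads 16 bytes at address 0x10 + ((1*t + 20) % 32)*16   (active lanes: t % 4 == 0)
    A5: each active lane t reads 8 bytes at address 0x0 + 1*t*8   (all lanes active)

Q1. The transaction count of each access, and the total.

A1: 7 transactions
A2: 3 transactions
A3: 10 transactions
A4: 8 transactions
A5: 8 transactions

Answer: 7,3,10,8,8; total 36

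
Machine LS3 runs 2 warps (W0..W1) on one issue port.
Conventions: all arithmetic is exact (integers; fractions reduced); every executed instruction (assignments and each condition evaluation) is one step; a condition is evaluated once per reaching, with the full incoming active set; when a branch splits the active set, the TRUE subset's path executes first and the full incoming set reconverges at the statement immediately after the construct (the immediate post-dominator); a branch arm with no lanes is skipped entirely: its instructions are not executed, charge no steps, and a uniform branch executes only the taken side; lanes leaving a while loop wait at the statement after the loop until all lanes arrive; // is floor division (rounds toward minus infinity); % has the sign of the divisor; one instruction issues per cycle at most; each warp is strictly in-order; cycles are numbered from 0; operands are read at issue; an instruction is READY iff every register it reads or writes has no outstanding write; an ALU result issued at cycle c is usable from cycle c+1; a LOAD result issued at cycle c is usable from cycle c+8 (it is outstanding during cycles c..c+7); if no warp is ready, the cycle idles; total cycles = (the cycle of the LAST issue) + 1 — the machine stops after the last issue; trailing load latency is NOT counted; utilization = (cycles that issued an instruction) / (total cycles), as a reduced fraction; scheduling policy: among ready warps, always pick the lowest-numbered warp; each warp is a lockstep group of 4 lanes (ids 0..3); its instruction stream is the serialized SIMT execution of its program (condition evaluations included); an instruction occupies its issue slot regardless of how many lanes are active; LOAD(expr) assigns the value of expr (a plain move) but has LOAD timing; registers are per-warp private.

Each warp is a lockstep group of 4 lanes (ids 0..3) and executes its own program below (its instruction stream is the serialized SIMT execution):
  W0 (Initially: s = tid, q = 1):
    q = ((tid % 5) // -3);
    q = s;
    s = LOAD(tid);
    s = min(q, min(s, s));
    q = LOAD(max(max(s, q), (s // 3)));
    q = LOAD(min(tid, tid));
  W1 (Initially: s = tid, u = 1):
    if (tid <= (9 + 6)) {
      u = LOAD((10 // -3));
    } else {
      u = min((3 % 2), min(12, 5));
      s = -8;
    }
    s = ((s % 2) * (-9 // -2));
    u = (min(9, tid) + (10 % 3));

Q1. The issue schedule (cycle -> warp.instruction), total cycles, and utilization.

cycle 0: W0.I0
cycle 1: W0.I1
cycle 2: W0.I2
cycle 3: W1.I0
cycle 4: W1.I1
cycle 5: W1.I2
cycle 6: idle
cycle 7: idle
cycle 8: idle
cycle 9: idle
cycle 10: W0.I3
cycle 11: W0.I4
cycle 12: W1.I3
cycle 13: idle
cycle 14: idle
cycle 15: idle
cycle 16: idle
cycle 17: idle
cycle 18: idle
cycle 19: W0.I5

Answer: 20 cycles, utilization 1/2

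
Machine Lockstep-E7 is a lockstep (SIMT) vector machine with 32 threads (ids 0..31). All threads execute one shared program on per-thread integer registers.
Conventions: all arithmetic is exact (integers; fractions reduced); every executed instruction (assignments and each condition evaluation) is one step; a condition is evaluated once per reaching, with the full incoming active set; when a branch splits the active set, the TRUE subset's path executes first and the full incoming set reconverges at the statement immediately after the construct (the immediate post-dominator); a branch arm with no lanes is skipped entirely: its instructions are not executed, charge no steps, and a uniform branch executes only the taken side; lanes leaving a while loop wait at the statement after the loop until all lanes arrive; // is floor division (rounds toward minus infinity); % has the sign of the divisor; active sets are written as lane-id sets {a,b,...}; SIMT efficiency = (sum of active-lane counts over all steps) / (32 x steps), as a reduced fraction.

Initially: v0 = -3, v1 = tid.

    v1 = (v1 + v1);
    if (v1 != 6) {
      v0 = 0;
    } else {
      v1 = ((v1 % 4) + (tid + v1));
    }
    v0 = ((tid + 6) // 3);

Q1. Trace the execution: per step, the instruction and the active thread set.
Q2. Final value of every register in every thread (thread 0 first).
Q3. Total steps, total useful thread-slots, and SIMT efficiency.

step 0: v1 <- (v1 + v1)              {0,1,2,3,4,5,6,7,8,9,10,11,12,13,14,15,16,17,18,19,20,21,22,23,24,25,26,27,28,29,30,31}
step 1: eval (v1 != 6)               {0,1,2,3,4,5,6,7,8,9,10,11,12,13,14,15,16,17,18,19,20,21,22,23,24,25,26,27,28,29,30,31}
step 2: v0 <- 0                      {0,1,2,4,5,6,7,8,9,10,11,12,13,14,15,16,17,18,19,20,21,22,23,24,25,26,27,28,29,30,31}
step 3: v1 <- ((v1 % 4) + (tid + v1)) {3}
step 4: v0 <- ((tid + 6) // 3)       {0,1,2,3,4,5,6,7,8,9,10,11,12,13,14,15,16,17,18,19,20,21,22,23,24,25,26,27,28,29,30,31}

Answer: 5 steps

v0: 2,2,2,3,3,3,4,4,4,5,5,5,6,6,6,7,7,7,8,8,8,9,9,9,10,10,10,11,11,11,12,12
v1: 0,2,4,11,8,10,12,14,16,18,20,22,24,26,28,30,32,34,36,38,40,42,44,46,48,50,52,54,56,58,60,62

steps = 5; useful = 128; efficiency = 128/160 = 4/5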